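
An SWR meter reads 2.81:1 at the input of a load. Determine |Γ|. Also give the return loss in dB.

|Γ| = (S − 1)/(S + 1) = (2.81 − 1)/(2.81 + 1) = 1.81/3.81
RL = −20·log₁₀|Γ| = −20·log₁₀(0.475)

|Γ| ≈ 0.475; return loss ≈ 6.46 dB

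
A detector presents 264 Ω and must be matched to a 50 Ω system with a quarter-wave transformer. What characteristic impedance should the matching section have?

Z_qwt = √(Z_0·R_L) = √(50 × 264) = √13200

Z_qwt ≈ 115 Ω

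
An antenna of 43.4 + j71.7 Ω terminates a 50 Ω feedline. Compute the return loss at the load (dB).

RL ≈ 4.27 dB

Γ = (-6.6 + j71.7)/(93.4 + j71.7), |Γ| = 0.612
RL = −20·log₁₀|Γ| = −20·log₁₀(0.612)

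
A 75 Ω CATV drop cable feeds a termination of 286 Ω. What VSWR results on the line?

VSWR ≈ 3.81

Γ = (286 − 75)/(286 + 75) = 0.584
VSWR = (1 + 0.584)/(1 − 0.584)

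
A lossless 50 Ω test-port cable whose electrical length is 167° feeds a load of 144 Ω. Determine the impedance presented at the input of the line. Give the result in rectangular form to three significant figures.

tan(βl) = tan(167°) = -0.231
Z_in = Z_0·(Z_L + jZ_0·tanβl)/(Z_0 + jZ_L·tanβl)
     = 50·(144 − j11.5)/(50 − j33.2)

Z_in ≈ 105 + j58.4 Ω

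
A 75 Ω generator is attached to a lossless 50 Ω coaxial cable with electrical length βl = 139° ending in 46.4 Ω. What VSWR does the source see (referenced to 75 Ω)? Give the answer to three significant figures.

tan(βl) = -0.869
Z_in = Z_0·(Z_L + jZ_0·tanβl)/(Z_0 + jZ_L·tanβl) = 49.3 − j3.66 Ω
Γ_s = (Z_in − Z_s)/(Z_in + Z_s) = (-25.7 − j3.66)/(124 − j3.66), |Γ_s| = 0.208
VSWR = (1 + |Γ_s|)/(1 − |Γ_s|)

VSWR ≈ 1.53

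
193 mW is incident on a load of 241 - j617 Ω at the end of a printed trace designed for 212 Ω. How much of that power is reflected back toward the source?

P_reflected ≈ 126 mW

|Γ| = |(29 − j617)/(453 − j617)| = 0.807
|Γ|² = 0.651
P_refl = |Γ|²·P_inc = 126 mW, P_del = (1 − |Γ|²)·P_inc = 67.3 mW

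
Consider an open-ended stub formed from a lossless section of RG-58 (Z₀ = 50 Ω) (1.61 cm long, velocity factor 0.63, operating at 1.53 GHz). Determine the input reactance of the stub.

X_in ≈ -46.8 Ω (capacitive)

λ = v/f = 0.63·c / 1.53 GHz = 0.124 m
βl = 2π·l/λ = 2π × 0.13 = 46.9°
tan(βl) = 1.07
For an open-ended stub, Z_in = −jZ_0·cot(βl) = −jZ_0/tan(βl)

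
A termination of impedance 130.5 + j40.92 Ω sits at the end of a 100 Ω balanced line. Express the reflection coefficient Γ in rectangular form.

Γ ≈ 0.159 + j0.149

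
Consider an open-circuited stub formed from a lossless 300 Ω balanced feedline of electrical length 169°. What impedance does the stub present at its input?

Z_in ≈ +j1540 Ω

tan(βl) = -0.194
For an open-circuited stub, Z_in = −jZ_0·cot(βl) = −jZ_0/tan(βl)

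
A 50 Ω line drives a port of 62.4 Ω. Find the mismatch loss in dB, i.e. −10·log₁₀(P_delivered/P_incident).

Γ = (62.4 − 50)/(62.4 + 50) = 0.11
|Γ|² = 0.0122, so P_del/P_inc = 1 − |Γ|² = 0.988
ML = −10·log₁₀(1 − |Γ|²)

mismatch loss ≈ 0.0532 dB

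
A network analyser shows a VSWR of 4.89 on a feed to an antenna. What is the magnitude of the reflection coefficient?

|Γ| = (S − 1)/(S + 1) = (4.89 − 1)/(4.89 + 1) = 3.89/5.89

|Γ| ≈ 0.66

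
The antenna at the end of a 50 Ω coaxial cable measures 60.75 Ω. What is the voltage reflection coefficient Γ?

Γ = 0.0971

Γ = (Z_L − Z_0)/(Z_L + Z_0) = (60.75 − 50)/(60.75 + 50) = 10.75/110.8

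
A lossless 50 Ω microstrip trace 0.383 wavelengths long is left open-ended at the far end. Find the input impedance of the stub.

Z_in ≈ +j55.3 Ω

βl = 2π × 0.383 = 138°
tan(βl) = -0.904
For an open-ended stub, Z_in = −jZ_0·cot(βl) = −jZ_0/tan(βl)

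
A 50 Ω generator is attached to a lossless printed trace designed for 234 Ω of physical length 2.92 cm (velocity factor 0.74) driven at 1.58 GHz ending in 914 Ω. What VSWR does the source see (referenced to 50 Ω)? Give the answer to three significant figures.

λ = v/f = 0.74·c / 1.58 GHz = 0.141 m
βl = 2π·l/λ = 2π × 0.208 = 74.8°
tan(βl) = 3.68
Z_in = Z_0·(Z_L + jZ_0·tanβl)/(Z_0 + jZ_L·tanβl) = 64 − j59.1 Ω
Γ_s = (Z_in − Z_s)/(Z_in + Z_s) = (14 − j59.1)/(114 − j59.1), |Γ_s| = 0.473
VSWR = (1 + |Γ_s|)/(1 − |Γ_s|)

VSWR ≈ 2.79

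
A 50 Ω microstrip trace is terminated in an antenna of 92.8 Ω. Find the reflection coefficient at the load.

Γ = 0.3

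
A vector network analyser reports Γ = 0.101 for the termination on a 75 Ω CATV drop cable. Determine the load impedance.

Z_L ≈ 91.9 Ω

Z_L = Z_0·(1 + Γ)/(1 − Γ) = 75·(1.1)/(0.899)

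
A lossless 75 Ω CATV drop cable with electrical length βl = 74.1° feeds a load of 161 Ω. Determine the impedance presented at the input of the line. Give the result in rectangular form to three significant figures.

Z_in ≈ 37.1 − j16.4 Ω

tan(βl) = tan(74.1°) = 3.51
Z_in = Z_0·(Z_L + jZ_0·tanβl)/(Z_0 + jZ_L·tanβl)
     = 75·(161 + j263)/(75 + j565)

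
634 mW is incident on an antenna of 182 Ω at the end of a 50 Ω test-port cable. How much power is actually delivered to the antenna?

Γ = (182 − 50)/(182 + 50) = 0.569
|Γ|² = 0.324
P_refl = |Γ|²·P_inc = 205 mW, P_del = (1 − |Γ|²)·P_inc = 429 mW

P_delivered ≈ 429 mW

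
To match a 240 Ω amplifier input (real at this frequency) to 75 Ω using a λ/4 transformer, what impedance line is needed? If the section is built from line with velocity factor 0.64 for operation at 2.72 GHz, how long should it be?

Z_qwt = √(Z_0·R_L) = √(75 × 240) = √18000
λ = 0.64·c/f = 0.0706 m, so l = λ/4 = 0.0176 m

Z_qwt ≈ 134 Ω; length ≈ 1.76 cm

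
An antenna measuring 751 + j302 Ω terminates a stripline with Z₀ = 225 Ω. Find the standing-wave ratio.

VSWR ≈ 3.92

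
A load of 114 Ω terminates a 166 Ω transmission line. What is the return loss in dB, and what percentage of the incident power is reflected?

Γ = (114 − 166)/(114 + 166) = -0.186
RL = −20·log₁₀(0.186) = 14.6 dB
P_refl/P_inc = |Γ|² = 0.0345

RL ≈ 14.6 dB; 3.45% of incident power reflected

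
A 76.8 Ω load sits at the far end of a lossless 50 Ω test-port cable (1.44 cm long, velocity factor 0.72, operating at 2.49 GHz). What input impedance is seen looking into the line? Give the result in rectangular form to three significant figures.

λ = v/f = 0.72·c / 2.49 GHz = 0.0867 m
βl = 2π·l/λ = 2π × 0.166 = 59.8°
tan(βl) = tan(59.8°) = 1.72
Z_in = Z_0·(Z_L + jZ_0·tanβl)/(Z_0 + jZ_L·tanβl)
     = 50·(76.8 + j85.8)/(50 + j132)

Z_in ≈ 38.1 − j14.7 Ω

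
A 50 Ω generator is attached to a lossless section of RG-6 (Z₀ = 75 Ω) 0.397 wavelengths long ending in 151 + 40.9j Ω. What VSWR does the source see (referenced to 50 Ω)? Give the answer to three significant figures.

βl = 2π × 0.397 = 143°
tan(βl) = -0.756
Z_in = Z_0·(Z_L + jZ_0·tanβl)/(Z_0 + jZ_L·tanβl) = 55.1 + j48.1 Ω
Γ_s = (Z_in − Z_s)/(Z_in + Z_s) = (5.05 + j48.1)/(105 + j48.1), |Γ_s| = 0.419
VSWR = (1 + |Γ_s|)/(1 − |Γ_s|)

VSWR ≈ 2.44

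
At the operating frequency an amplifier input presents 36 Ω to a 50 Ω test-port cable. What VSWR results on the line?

For a purely resistive load, VSWR = R_L/Z_0 or Z_0/R_L (whichever > 1) = 50/36

VSWR ≈ 1.39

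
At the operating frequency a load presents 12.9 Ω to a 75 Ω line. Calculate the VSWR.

VSWR ≈ 5.81

Γ = (12.9 − 75)/(12.9 + 75) = -0.706
VSWR = (1 + 0.706)/(1 − 0.706)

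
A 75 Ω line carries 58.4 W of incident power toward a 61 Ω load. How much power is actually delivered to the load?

P_delivered ≈ 57.8 W

Γ = (61 − 75)/(61 + 75) = -0.103
|Γ|² = 0.0106
P_refl = |Γ|²·P_inc = 0.619 W, P_del = (1 − |Γ|²)·P_inc = 57.8 W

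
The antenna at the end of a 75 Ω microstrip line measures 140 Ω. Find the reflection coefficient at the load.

Γ = (Z_L − Z_0)/(Z_L + Z_0) = (140 − 75)/(140 + 75) = 65/215

Γ = 0.302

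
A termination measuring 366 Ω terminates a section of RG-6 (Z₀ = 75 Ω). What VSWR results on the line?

For a purely resistive load, VSWR = R_L/Z_0 or Z_0/R_L (whichever > 1) = 366/75

VSWR ≈ 4.88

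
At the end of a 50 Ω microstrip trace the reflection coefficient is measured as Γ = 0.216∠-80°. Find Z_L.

Z_L ≈ 49.1 − j21.9 Ω

Z_L = Z_0·(1 + Γ)/(1 − Γ) = 50·(1.04 − j0.213)/(0.962 + j0.213)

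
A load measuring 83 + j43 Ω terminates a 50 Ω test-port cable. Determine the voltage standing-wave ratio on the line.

Γ = (Z_L − Z_0)/(Z_L + Z_0) = (33 + j43)/(133 + j43)
|Γ| = 54.2/140 = 0.388
VSWR = (1 + |Γ|)/(1 − |Γ|) = 1.39/0.612

VSWR ≈ 2.27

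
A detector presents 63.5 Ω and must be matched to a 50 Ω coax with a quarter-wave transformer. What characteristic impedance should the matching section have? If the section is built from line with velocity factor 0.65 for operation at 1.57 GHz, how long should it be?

Z_qwt ≈ 56.3 Ω; length ≈ 3.11 cm

Z_qwt = √(Z_0·R_L) = √(50 × 63.5) = √3175
λ = 0.65·c/f = 0.124 m, so l = λ/4 = 0.0311 m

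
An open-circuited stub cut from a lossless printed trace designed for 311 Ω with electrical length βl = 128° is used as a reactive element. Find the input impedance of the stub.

tan(βl) = -1.28
For an open-circuited stub, Z_in = −jZ_0·cot(βl) = −jZ_0/tan(βl)

Z_in ≈ +j243 Ω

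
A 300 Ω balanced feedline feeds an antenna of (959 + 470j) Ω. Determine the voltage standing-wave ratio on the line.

Γ = (Z_L − Z_0)/(Z_L + Z_0) = (659 + j470)/(1259 + j470)
|Γ| = 809/1340 = 0.602
VSWR = (1 + |Γ|)/(1 − |Γ|) = 1.6/0.398

VSWR ≈ 4.03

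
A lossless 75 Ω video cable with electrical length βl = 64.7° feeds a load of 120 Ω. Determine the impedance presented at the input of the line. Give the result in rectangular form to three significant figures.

Z_in ≈ 52.7 − j19.9 Ω

tan(βl) = tan(64.7°) = 2.12
Z_in = Z_0·(Z_L + jZ_0·tanβl)/(Z_0 + jZ_L·tanβl)
     = 75·(120 + j159)/(75 + j254)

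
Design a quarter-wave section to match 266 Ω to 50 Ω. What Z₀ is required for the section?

Z_qwt = √(Z_0·R_L) = √(50 × 266) = √13300

Z_qwt ≈ 115 Ω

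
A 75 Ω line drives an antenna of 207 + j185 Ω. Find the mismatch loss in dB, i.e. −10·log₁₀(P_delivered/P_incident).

Γ = (132 + j185)/(282 + j185), |Γ| = 0.674
|Γ|² = 0.454, so P_del/P_inc = 1 − |Γ|² = 0.546
ML = −10·log₁₀(1 − |Γ|²)

mismatch loss ≈ 2.63 dB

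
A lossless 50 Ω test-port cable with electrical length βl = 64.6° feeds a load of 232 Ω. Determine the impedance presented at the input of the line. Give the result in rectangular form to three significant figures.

Z_in ≈ 13.1 − j22.4 Ω

tan(βl) = tan(64.6°) = 2.11
Z_in = Z_0·(Z_L + jZ_0·tanβl)/(Z_0 + jZ_L·tanβl)
     = 50·(232 + j105)/(50 + j489)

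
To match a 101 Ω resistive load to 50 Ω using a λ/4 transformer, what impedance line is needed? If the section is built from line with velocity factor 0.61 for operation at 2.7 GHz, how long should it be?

Z_qwt ≈ 71.1 Ω; length ≈ 1.69 cm

Z_qwt = √(Z_0·R_L) = √(50 × 101) = √5050
λ = 0.61·c/f = 0.0678 m, so l = λ/4 = 0.0169 m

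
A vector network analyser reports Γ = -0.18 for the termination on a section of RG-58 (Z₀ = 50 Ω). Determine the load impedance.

Z_L ≈ 34.7 Ω

Z_L = Z_0·(1 + Γ)/(1 − Γ) = 50·(0.82)/(1.18)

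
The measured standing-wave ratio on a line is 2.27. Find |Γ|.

|Γ| = (S − 1)/(S + 1) = (2.27 − 1)/(2.27 + 1) = 1.27/3.27

|Γ| ≈ 0.388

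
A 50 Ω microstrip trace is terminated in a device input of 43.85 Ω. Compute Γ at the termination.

Γ = -0.0655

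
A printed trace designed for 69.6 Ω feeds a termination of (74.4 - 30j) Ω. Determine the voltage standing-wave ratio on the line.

VSWR ≈ 1.52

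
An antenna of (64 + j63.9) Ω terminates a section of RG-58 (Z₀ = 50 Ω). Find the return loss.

RL ≈ 6.01 dB

Γ = (14 + j63.9)/(114 + j63.9), |Γ| = 0.501
RL = −20·log₁₀|Γ| = −20·log₁₀(0.501)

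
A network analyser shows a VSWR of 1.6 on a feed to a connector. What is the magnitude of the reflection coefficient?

|Γ| = (S − 1)/(S + 1) = (1.6 − 1)/(1.6 + 1) = 0.6/2.6

|Γ| ≈ 0.231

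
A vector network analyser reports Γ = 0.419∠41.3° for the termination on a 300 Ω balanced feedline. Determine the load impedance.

Z_L ≈ 453 + j304 Ω

Z_L = Z_0·(1 + Γ)/(1 − Γ) = 300·(1.31 + j0.277)/(0.685 − j0.277)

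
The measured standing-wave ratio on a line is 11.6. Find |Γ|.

|Γ| ≈ 0.841

|Γ| = (S − 1)/(S + 1) = (11.6 − 1)/(11.6 + 1) = 10.6/12.6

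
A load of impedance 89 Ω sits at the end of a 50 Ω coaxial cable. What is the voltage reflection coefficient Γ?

Γ = (Z_L − Z_0)/(Z_L + Z_0) = (89 − 50)/(89 + 50) = 39/139

Γ = 0.281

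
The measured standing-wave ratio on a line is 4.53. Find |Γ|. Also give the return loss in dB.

|Γ| = (S − 1)/(S + 1) = (4.53 − 1)/(4.53 + 1) = 3.53/5.53
RL = −20·log₁₀|Γ| = −20·log₁₀(0.638)

|Γ| ≈ 0.638; return loss ≈ 3.9 dB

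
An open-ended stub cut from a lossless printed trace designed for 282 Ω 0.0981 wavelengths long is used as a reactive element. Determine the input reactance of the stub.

X_in ≈ -398 Ω (capacitive)

βl = 2π × 0.0981 = 35.3°
tan(βl) = 0.708
For an open-ended stub, Z_in = −jZ_0·cot(βl) = −jZ_0/tan(βl)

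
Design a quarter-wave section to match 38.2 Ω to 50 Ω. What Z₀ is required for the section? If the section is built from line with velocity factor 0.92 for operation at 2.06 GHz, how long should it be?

Z_qwt ≈ 43.7 Ω; length ≈ 3.35 cm

Z_qwt = √(Z_0·R_L) = √(50 × 38.2) = √1910
λ = 0.92·c/f = 0.134 m, so l = λ/4 = 0.0335 m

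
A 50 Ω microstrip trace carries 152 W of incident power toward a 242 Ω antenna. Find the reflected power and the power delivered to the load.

P_reflected ≈ 65.7 W; P_delivered ≈ 86.3 W

Γ = (242 − 50)/(242 + 50) = 0.658
|Γ|² = 0.432
P_refl = |Γ|²·P_inc = 65.7 W, P_del = (1 − |Γ|²)·P_inc = 86.3 W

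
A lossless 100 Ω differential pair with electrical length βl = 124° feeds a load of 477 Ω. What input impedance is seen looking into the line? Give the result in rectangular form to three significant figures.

Z_in ≈ 29.9 + j63.2 Ω

tan(βl) = tan(124°) = -1.48
Z_in = Z_0·(Z_L + jZ_0·tanβl)/(Z_0 + jZ_L·tanβl)
     = 100·(477 − j148)/(100 − j707)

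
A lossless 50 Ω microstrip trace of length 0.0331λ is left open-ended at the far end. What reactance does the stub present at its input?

βl = 2π × 0.0331 = 11.9°
tan(βl) = 0.211
For an open-ended stub, Z_in = −jZ_0·cot(βl) = −jZ_0/tan(βl)

X_in ≈ -237 Ω (capacitive)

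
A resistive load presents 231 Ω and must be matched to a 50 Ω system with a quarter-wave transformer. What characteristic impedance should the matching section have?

Z_qwt ≈ 107 Ω

Z_qwt = √(Z_0·R_L) = √(50 × 231) = √11550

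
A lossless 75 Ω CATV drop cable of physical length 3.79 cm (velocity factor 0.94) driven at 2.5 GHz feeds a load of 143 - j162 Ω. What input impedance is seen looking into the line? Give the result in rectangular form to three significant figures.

λ = v/f = 0.94·c / 2.5 GHz = 0.113 m
βl = 2π·l/λ = 2π × 0.336 = 121°
tan(βl) = tan(121°) = -1.67
Z_in = Z_0·(Z_L + jZ_0·tanβl)/(Z_0 + jZ_L·tanβl)
     = 75·(143 − j287)/(-195 − j238)

Z_in ≈ 32 + j71.2 Ω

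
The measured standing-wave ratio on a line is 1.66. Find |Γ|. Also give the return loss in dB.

|Γ| = (S − 1)/(S + 1) = (1.66 − 1)/(1.66 + 1) = 0.66/2.66
RL = −20·log₁₀|Γ| = −20·log₁₀(0.248)

|Γ| ≈ 0.248; return loss ≈ 12.1 dB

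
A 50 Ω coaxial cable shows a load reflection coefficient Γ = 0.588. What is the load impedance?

Z_L = Z_0·(1 + Γ)/(1 − Γ) = 50·(1.59)/(0.412)

Z_L ≈ 193 Ω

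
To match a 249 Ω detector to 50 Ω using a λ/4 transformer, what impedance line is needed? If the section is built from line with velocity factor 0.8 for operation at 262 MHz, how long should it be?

Z_qwt = √(Z_0·R_L) = √(50 × 249) = √12450
λ = 0.8·c/f = 0.916 m, so l = λ/4 = 0.229 m

Z_qwt ≈ 112 Ω; length ≈ 22.9 cm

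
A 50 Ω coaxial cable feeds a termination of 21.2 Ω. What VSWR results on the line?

Γ = (21.2 − 50)/(21.2 + 50) = -0.404
VSWR = (1 + 0.404)/(1 − 0.404)

VSWR ≈ 2.36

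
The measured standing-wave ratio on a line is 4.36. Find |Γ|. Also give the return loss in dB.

|Γ| = (S − 1)/(S + 1) = (4.36 − 1)/(4.36 + 1) = 3.36/5.36
RL = −20·log₁₀|Γ| = −20·log₁₀(0.627)

|Γ| ≈ 0.627; return loss ≈ 4.06 dB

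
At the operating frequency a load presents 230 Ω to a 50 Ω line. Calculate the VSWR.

VSWR ≈ 4.6

For a purely resistive load, VSWR = R_L/Z_0 or Z_0/R_L (whichever > 1) = 230/50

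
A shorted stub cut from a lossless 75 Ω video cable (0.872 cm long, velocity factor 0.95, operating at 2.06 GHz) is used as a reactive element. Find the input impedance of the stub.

λ = v/f = 0.95·c / 2.06 GHz = 0.138 m
βl = 2π·l/λ = 2π × 0.063 = 22.7°
tan(βl) = 0.418
For a shorted stub, Z_in = jZ_0·tan(βl)

Z_in ≈ +j31.4 Ω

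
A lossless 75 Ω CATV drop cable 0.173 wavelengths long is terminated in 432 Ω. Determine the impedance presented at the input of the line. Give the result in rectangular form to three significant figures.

βl = 2π × 0.173 = 62.3°
tan(βl) = tan(62.3°) = 1.9
Z_in = Z_0·(Z_L + jZ_0·tanβl)/(Z_0 + jZ_L·tanβl)
     = 75·(432 + j143)/(75 + j822)

Z_in ≈ 16.5 − j37.9 Ω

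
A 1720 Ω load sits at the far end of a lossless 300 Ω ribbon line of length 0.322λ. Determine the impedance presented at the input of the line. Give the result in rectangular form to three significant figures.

βl = 2π × 0.322 = 116°
tan(βl) = tan(116°) = -2.06
Z_in = Z_0·(Z_L + jZ_0·tanβl)/(Z_0 + jZ_L·tanβl)
     = 300·(1720 − j617)/(300 − j3540)

Z_in ≈ 64.2 + j140 Ω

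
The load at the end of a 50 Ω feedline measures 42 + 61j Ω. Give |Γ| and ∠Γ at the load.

Γ ≈ 0.557 ∠ 63.9°

Γ = (Z_L − Z_0)/(Z_L + Z_0) = (-8 + j61)/(92 + j61)
|Γ| = 61.5/110 = 0.557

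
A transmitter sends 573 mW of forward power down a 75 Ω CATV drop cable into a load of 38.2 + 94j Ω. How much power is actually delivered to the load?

|Γ| = |(-36.8 + j94)/(113.2 + j94)| = 0.686
|Γ|² = 0.471
P_refl = |Γ|²·P_inc = 270 mW, P_del = (1 − |Γ|²)·P_inc = 303 mW

P_delivered ≈ 303 mW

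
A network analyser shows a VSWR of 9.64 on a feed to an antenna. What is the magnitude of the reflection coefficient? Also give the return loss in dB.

|Γ| = (S − 1)/(S + 1) = (9.64 − 1)/(9.64 + 1) = 8.64/10.6
RL = −20·log₁₀|Γ| = −20·log₁₀(0.812)

|Γ| ≈ 0.812; return loss ≈ 1.81 dB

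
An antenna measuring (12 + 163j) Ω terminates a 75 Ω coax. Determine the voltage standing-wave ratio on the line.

VSWR ≈ 35.9

Γ = (Z_L − Z_0)/(Z_L + Z_0) = (-63 + j163)/(87 + j163)
|Γ| = 175/185 = 0.946
VSWR = (1 + |Γ|)/(1 − |Γ|) = 1.95/0.0542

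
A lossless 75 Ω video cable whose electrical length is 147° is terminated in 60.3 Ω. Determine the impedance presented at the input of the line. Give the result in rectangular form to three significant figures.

Z_in ≈ 67.4 − j13.5 Ω

tan(βl) = tan(147°) = -0.649
Z_in = Z_0·(Z_L + jZ_0·tanβl)/(Z_0 + jZ_L·tanβl)
     = 75·(60.3 − j48.7)/(75 − j39.2)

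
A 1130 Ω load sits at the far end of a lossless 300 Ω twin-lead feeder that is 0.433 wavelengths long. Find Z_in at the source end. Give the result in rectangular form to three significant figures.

βl = 2π × 0.433 = 156°
tan(βl) = tan(156°) = -0.448
Z_in = Z_0·(Z_L + jZ_0·tanβl)/(Z_0 + jZ_L·tanβl)
     = 300·(1130 − j134)/(300 − j506)

Z_in ≈ 353 + j461 Ω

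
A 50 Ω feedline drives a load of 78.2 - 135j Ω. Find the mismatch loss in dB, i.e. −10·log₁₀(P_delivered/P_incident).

Γ = (28.2 − j135)/(128.2 − j135), |Γ| = 0.741
|Γ|² = 0.549, so P_del/P_inc = 1 − |Γ|² = 0.451
ML = −10·log₁₀(1 − |Γ|²)

mismatch loss ≈ 3.46 dB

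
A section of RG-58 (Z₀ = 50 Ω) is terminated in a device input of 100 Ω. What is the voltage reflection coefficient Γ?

Γ = (Z_L − Z_0)/(Z_L + Z_0) = (100 − 50)/(100 + 50) = 50/150

Γ = 0.333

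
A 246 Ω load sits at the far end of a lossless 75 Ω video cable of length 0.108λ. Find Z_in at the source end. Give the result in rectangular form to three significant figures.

Z_in ≈ 50.8 − j73.8 Ω

βl = 2π × 0.108 = 38.9°
tan(βl) = tan(38.9°) = 0.806
Z_in = Z_0·(Z_L + jZ_0·tanβl)/(Z_0 + jZ_L·tanβl)
     = 75·(246 + j60.5)/(75 + j198)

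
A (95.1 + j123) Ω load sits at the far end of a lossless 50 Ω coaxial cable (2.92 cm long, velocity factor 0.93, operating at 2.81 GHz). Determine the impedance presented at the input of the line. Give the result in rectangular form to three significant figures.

λ = v/f = 0.93·c / 2.81 GHz = 0.0993 m
βl = 2π·l/λ = 2π × 0.294 = 106°
tan(βl) = tan(106°) = -3.52
Z_in = Z_0·(Z_L + jZ_0·tanβl)/(Z_0 + jZ_L·tanβl)
     = 50·(95.1 − j52.8)/(483 − j334)

Z_in ≈ 9.22 + j0.915 Ω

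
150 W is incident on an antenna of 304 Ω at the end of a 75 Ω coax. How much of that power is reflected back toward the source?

Γ = (304 − 75)/(304 + 75) = 0.604
|Γ|² = 0.365
P_refl = |Γ|²·P_inc = 54.8 W, P_del = (1 − |Γ|²)·P_inc = 95.2 W

P_reflected ≈ 54.8 W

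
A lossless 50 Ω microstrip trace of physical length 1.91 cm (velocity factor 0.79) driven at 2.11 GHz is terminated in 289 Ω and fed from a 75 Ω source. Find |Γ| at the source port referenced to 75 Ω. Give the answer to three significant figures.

|Γ| ≈ 0.767

λ = v/f = 0.79·c / 2.11 GHz = 0.112 m
βl = 2π·l/λ = 2π × 0.17 = 61.2°
tan(βl) = 1.82
Z_in = Z_0·(Z_L + jZ_0·tanβl)/(Z_0 + jZ_L·tanβl) = 11.2 − j26.4 Ω
Γ_s = (Z_in − Z_s)/(Z_in + Z_s) = (-63.8 − j26.4)/(86.2 − j26.4), |Γ_s| = 0.767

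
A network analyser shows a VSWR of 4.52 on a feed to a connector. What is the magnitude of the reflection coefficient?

|Γ| = (S − 1)/(S + 1) = (4.52 − 1)/(4.52 + 1) = 3.52/5.52

|Γ| ≈ 0.638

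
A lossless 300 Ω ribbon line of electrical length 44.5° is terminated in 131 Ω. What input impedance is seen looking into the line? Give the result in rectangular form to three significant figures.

tan(βl) = tan(44.5°) = 0.983
Z_in = Z_0·(Z_L + jZ_0·tanβl)/(Z_0 + jZ_L·tanβl)
     = 300·(131 + j295)/(300 + j129)

Z_in ≈ 217 + j201 Ω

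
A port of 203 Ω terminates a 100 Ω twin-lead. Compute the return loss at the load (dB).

RL ≈ 9.37 dB

Γ = (203 − 100)/(203 + 100) = 0.34
RL = −20·log₁₀|Γ| = −20·log₁₀(0.34)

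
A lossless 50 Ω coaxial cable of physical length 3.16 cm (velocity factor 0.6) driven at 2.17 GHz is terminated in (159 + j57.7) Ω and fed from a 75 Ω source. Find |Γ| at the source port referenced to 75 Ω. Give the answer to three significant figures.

|Γ| ≈ 0.615

λ = v/f = 0.6·c / 2.17 GHz = 0.0829 m
βl = 2π·l/λ = 2π × 0.381 = 137°
tan(βl) = -0.928
Z_in = Z_0·(Z_L + jZ_0·tanβl)/(Z_0 + jZ_L·tanβl) = 22.8 + j37.9 Ω
Γ_s = (Z_in − Z_s)/(Z_in + Z_s) = (-52.2 + j37.9)/(97.8 + j37.9), |Γ_s| = 0.615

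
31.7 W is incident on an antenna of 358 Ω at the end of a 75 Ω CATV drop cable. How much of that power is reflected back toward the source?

P_reflected ≈ 13.5 W

Γ = (358 − 75)/(358 + 75) = 0.654
|Γ|² = 0.427
P_refl = |Γ|²·P_inc = 13.5 W, P_del = (1 − |Γ|²)·P_inc = 18.2 W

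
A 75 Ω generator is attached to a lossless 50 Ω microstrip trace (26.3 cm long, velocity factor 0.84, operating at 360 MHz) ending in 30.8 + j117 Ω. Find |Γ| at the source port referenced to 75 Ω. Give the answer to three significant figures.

λ = v/f = 0.84·c / 360 MHz = 0.7 m
βl = 2π·l/λ = 2π × 0.376 = 135°
tan(βl) = -0.991
Z_in = Z_0·(Z_L + jZ_0·tanβl)/(Z_0 + jZ_L·tanβl) = 5.36 + j21.3 Ω
Γ_s = (Z_in − Z_s)/(Z_in + Z_s) = (-69.6 + j21.3)/(80.4 + j21.3), |Γ_s| = 0.876

|Γ| ≈ 0.876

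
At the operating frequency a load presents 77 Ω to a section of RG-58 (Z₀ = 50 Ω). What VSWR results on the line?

VSWR ≈ 1.54

Γ = (77 − 50)/(77 + 50) = 0.213
VSWR = (1 + 0.213)/(1 − 0.213)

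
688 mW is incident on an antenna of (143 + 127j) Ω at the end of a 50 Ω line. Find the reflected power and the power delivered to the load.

P_reflected ≈ 319 mW; P_delivered ≈ 369 mW

|Γ| = |(93 + j127)/(193 + j127)| = 0.681
|Γ|² = 0.464
P_refl = |Γ|²·P_inc = 319 mW, P_del = (1 − |Γ|²)·P_inc = 369 mW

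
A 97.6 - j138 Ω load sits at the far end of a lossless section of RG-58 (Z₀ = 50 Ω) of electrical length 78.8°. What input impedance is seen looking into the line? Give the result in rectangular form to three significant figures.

tan(βl) = tan(78.8°) = 5.05
Z_in = Z_0·(Z_L + jZ_0·tanβl)/(Z_0 + jZ_L·tanβl)
     = 50·(97.6 + j115)/(747 + j493)

Z_in ≈ 8.08 + j2.34 Ω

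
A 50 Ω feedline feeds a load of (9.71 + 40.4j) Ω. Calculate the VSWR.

VSWR ≈ 8.59

Γ = (Z_L − Z_0)/(Z_L + Z_0) = (-40.29 + j40.4)/(59.71 + j40.4)
|Γ| = 57.1/72.1 = 0.791
VSWR = (1 + |Γ|)/(1 − |Γ|) = 1.79/0.209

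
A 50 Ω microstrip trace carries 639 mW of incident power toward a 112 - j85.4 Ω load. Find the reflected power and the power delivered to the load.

|Γ| = |(62 − j85.4)/(162 − j85.4)| = 0.576
|Γ|² = 0.332
P_refl = |Γ|²·P_inc = 212 mW, P_del = (1 − |Γ|²)·P_inc = 427 mW

P_reflected ≈ 212 mW; P_delivered ≈ 427 mW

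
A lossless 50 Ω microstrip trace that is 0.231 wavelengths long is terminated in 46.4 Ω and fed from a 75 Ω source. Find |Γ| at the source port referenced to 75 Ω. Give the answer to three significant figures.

βl = 2π × 0.231 = 83.2°
tan(βl) = 8.34
Z_in = Z_0·(Z_L + jZ_0·tanβl)/(Z_0 + jZ_L·tanβl) = 53.8 + j0.951 Ω
Γ_s = (Z_in − Z_s)/(Z_in + Z_s) = (-21.2 + j0.951)/(129 + j0.951), |Γ_s| = 0.165

|Γ| ≈ 0.165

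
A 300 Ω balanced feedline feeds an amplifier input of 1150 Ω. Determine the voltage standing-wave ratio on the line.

Γ = (1150 − 300)/(1150 + 300) = 0.586
VSWR = (1 + 0.586)/(1 − 0.586)

VSWR ≈ 3.83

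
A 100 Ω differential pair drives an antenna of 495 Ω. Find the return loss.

RL ≈ 3.56 dB

Γ = (495 − 100)/(495 + 100) = 0.664
RL = −20·log₁₀|Γ| = −20·log₁₀(0.664)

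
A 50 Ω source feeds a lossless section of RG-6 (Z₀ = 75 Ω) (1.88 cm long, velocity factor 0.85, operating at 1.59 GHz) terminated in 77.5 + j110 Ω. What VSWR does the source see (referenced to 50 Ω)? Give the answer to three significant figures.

VSWR ≈ 5.51

λ = v/f = 0.85·c / 1.59 GHz = 0.16 m
βl = 2π·l/λ = 2π × 0.117 = 42.2°
tan(βl) = 0.907
Z_in = Z_0·(Z_L + jZ_0·tanβl)/(Z_0 + jZ_L·tanβl) = 143 − j133 Ω
Γ_s = (Z_in − Z_s)/(Z_in + Z_s) = (93.1 − j133)/(193 − j133), |Γ_s| = 0.693
VSWR = (1 + |Γ_s|)/(1 − |Γ_s|)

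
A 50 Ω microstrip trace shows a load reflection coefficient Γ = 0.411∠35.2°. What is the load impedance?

Z_L ≈ 83.6 + j47.6 Ω

Z_L = Z_0·(1 + Γ)/(1 − Γ) = 50·(1.34 + j0.237)/(0.664 − j0.237)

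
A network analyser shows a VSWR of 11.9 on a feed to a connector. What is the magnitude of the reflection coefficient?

|Γ| = (S − 1)/(S + 1) = (11.9 − 1)/(11.9 + 1) = 10.9/12.9

|Γ| ≈ 0.845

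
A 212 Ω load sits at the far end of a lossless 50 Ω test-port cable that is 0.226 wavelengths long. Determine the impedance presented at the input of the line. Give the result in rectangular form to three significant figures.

Z_in ≈ 12 − j7.17 Ω

βl = 2π × 0.226 = 81.4°
tan(βl) = tan(81.4°) = 6.58
Z_in = Z_0·(Z_L + jZ_0·tanβl)/(Z_0 + jZ_L·tanβl)
     = 50·(212 + j329)/(50 + j1400)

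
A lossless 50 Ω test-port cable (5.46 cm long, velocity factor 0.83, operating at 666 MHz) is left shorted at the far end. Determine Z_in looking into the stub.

Z_in ≈ +j65.3 Ω

λ = v/f = 0.83·c / 666 MHz = 0.374 m
βl = 2π·l/λ = 2π × 0.146 = 52.6°
tan(βl) = 1.31
For a shorted stub, Z_in = jZ_0·tan(βl)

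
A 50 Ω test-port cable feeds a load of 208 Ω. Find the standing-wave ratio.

VSWR ≈ 4.16

Γ = (208 − 50)/(208 + 50) = 0.612
VSWR = (1 + 0.612)/(1 − 0.612)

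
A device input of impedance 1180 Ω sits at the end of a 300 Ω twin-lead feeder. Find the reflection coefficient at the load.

Γ = (Z_L − Z_0)/(Z_L + Z_0) = (1180 − 300)/(1180 + 300) = 880/1480

Γ = 0.595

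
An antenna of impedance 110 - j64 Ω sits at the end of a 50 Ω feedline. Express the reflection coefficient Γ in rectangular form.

Γ ≈ 0.461 − j0.216

Γ = (Z_L − Z_0)/(Z_L + Z_0) = (60 − j64)/(160 − j64)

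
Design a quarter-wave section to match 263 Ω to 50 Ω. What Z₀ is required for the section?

Z_qwt = √(Z_0·R_L) = √(50 × 263) = √13150

Z_qwt ≈ 115 Ω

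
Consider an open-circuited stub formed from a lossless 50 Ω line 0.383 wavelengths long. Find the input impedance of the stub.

βl = 2π × 0.383 = 138°
tan(βl) = -0.904
For an open-circuited stub, Z_in = −jZ_0·cot(βl) = −jZ_0/tan(βl)

Z_in ≈ +j55.3 Ω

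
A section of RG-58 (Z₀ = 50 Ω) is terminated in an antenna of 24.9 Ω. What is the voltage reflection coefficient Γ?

Γ = -0.335

Γ = (Z_L − Z_0)/(Z_L + Z_0) = (24.9 − 50)/(24.9 + 50) = -25.1/74.9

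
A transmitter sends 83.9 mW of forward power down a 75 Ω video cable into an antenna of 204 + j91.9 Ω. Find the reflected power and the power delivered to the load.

|Γ| = |(129 + j91.9)/(279 + j91.9)| = 0.539
|Γ|² = 0.291
P_refl = |Γ|²·P_inc = 24.4 mW, P_del = (1 − |Γ|²)·P_inc = 59.5 mW

P_reflected ≈ 24.4 mW; P_delivered ≈ 59.5 mW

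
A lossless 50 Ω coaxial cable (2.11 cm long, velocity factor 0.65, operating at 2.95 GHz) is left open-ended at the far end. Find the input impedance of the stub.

λ = v/f = 0.65·c / 2.95 GHz = 0.0661 m
βl = 2π·l/λ = 2π × 0.319 = 115°
tan(βl) = -2.15
For an open-ended stub, Z_in = −jZ_0·cot(βl) = −jZ_0/tan(βl)

Z_in ≈ +j23.2 Ω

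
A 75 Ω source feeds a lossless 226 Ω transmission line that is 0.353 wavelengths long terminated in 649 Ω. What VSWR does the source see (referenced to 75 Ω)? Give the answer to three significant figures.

βl = 2π × 0.353 = 127°
tan(βl) = -1.32
Z_in = Z_0·(Z_L + jZ_0·tanβl)/(Z_0 + jZ_L·tanβl) = 116 + j140 Ω
Γ_s = (Z_in − Z_s)/(Z_in + Z_s) = (40.6 + j140)/(191 + j140), |Γ_s| = 0.617
VSWR = (1 + |Γ_s|)/(1 − |Γ_s|)

VSWR ≈ 4.23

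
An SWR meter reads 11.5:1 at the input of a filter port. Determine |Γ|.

|Γ| = (S − 1)/(S + 1) = (11.5 − 1)/(11.5 + 1) = 10.5/12.5

|Γ| ≈ 0.84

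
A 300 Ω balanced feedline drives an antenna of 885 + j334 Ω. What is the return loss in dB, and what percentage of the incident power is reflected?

Γ = (585 + j334)/(1185 + j334), |Γ| = 0.547
RL = −20·log₁₀(0.547) = 5.24 dB
P_refl/P_inc = |Γ|² = 0.299

RL ≈ 5.24 dB; 29.9% of incident power reflected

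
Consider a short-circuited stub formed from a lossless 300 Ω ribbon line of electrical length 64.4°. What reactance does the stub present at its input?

tan(βl) = 2.09
For a short-circuited stub, Z_in = jZ_0·tan(βl)

X_in ≈ 626 Ω (inductive)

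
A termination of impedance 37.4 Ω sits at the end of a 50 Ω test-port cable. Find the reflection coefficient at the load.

Γ = (Z_L − Z_0)/(Z_L + Z_0) = (37.4 − 50)/(37.4 + 50) = -12.6/87.4

Γ = -0.144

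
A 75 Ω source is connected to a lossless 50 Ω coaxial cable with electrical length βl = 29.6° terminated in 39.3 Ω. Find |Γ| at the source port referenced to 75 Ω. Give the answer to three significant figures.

|Γ| ≈ 0.277

tan(βl) = 0.568
Z_in = Z_0·(Z_L + jZ_0·tanβl)/(Z_0 + jZ_L·tanβl) = 43.3 + j9.05 Ω
Γ_s = (Z_in − Z_s)/(Z_in + Z_s) = (-31.7 + j9.05)/(118 + j9.05), |Γ_s| = 0.277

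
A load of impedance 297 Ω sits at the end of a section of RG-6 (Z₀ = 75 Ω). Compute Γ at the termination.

Γ = (Z_L − Z_0)/(Z_L + Z_0) = (297 − 75)/(297 + 75) = 222/372

Γ = 0.597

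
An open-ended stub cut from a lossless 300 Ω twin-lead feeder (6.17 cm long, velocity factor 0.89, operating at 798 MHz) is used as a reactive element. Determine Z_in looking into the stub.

λ = v/f = 0.89·c / 798 MHz = 0.335 m
βl = 2π·l/λ = 2π × 0.184 = 66.4°
tan(βl) = 2.29
For an open-ended stub, Z_in = −jZ_0·cot(βl) = −jZ_0/tan(βl)

Z_in ≈ −j131 Ω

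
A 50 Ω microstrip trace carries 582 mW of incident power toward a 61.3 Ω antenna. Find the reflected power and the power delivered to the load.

P_reflected ≈ 6 mW; P_delivered ≈ 576 mW

Γ = (61.3 − 50)/(61.3 + 50) = 0.102
|Γ|² = 0.0103
P_refl = |Γ|²·P_inc = 6 mW, P_del = (1 − |Γ|²)·P_inc = 576 mW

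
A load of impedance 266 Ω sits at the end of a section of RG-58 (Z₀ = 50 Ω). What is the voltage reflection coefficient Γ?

Γ = 0.684

Γ = (Z_L − Z_0)/(Z_L + Z_0) = (266 − 50)/(266 + 50) = 216/316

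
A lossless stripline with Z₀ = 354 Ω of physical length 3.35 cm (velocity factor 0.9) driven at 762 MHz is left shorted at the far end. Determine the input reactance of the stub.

λ = v/f = 0.9·c / 762 MHz = 0.354 m
βl = 2π·l/λ = 2π × 0.0945 = 34°
tan(βl) = 0.675
For a shorted stub, Z_in = jZ_0·tan(βl)

X_in ≈ 239 Ω (inductive)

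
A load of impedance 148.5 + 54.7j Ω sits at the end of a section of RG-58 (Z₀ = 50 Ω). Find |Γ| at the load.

|Γ| ≈ 0.547

Γ = (Z_L − Z_0)/(Z_L + Z_0) = (98.5 + j54.7)/(198.5 + j54.7)
|Γ| = 113/206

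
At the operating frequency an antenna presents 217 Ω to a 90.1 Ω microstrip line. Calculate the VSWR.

Γ = (217 − 90.1)/(217 + 90.1) = 0.413
VSWR = (1 + 0.413)/(1 − 0.413)

VSWR ≈ 2.41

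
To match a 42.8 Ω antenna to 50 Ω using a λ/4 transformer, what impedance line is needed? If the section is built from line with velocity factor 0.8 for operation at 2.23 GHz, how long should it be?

Z_qwt = √(Z_0·R_L) = √(50 × 42.8) = √2140
λ = 0.8·c/f = 0.108 m, so l = λ/4 = 0.0269 m

Z_qwt ≈ 46.3 Ω; length ≈ 2.69 cm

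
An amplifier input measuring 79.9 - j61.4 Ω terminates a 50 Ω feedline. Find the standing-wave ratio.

Γ = (Z_L − Z_0)/(Z_L + Z_0) = (29.9 − j61.4)/(129.9 − j61.4)
|Γ| = 68.3/144 = 0.475
VSWR = (1 + |Γ|)/(1 − |Γ|) = 1.48/0.525

VSWR ≈ 2.81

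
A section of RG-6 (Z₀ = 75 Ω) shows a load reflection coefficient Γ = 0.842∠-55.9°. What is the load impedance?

Z_L = Z_0·(1 + Γ)/(1 − Γ) = 75·(1.47 − j0.697)/(0.528 + j0.697)

Z_L ≈ 28.5 − j137 Ω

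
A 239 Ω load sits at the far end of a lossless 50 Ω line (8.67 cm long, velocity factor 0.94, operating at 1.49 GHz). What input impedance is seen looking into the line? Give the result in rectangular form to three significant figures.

Z_in ≈ 96.4 + j111 Ω

λ = v/f = 0.94·c / 1.49 GHz = 0.189 m
βl = 2π·l/λ = 2π × 0.458 = 165°
tan(βl) = tan(165°) = -0.27
Z_in = Z_0·(Z_L + jZ_0·tanβl)/(Z_0 + jZ_L·tanβl)
     = 50·(239 − j13.5)/(50 − j64.4)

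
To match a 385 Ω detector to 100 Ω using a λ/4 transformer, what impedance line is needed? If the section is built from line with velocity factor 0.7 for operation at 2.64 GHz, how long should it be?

Z_qwt ≈ 196 Ω; length ≈ 1.99 cm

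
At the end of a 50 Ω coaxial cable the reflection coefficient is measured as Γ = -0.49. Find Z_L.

Z_L ≈ 17.1 Ω

Z_L = Z_0·(1 + Γ)/(1 − Γ) = 50·(0.51)/(1.49)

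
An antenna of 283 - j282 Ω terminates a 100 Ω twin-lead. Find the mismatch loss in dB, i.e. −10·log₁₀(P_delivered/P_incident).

Γ = (183 − j282)/(383 − j282), |Γ| = 0.707
|Γ|² = 0.5, so P_del/P_inc = 1 − |Γ|² = 0.5
ML = −10·log₁₀(1 − |Γ|²)

mismatch loss ≈ 3.01 dB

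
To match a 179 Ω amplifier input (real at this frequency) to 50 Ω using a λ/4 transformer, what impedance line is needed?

Z_qwt ≈ 94.6 Ω

Z_qwt = √(Z_0·R_L) = √(50 × 179) = √8950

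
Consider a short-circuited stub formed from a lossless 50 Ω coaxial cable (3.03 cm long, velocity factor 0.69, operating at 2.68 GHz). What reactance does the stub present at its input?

λ = v/f = 0.69·c / 2.68 GHz = 0.0772 m
βl = 2π·l/λ = 2π × 0.392 = 141°
tan(βl) = -0.803
For a short-circuited stub, Z_in = jZ_0·tan(βl)

X_in ≈ -40.2 Ω (capacitive)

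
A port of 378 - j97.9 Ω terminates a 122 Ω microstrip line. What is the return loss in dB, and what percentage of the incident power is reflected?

RL ≈ 5.39 dB; 28.9% of incident power reflected

Γ = (256 − j97.9)/(500 − j97.9), |Γ| = 0.538
RL = −20·log₁₀(0.538) = 5.39 dB
P_refl/P_inc = |Γ|² = 0.289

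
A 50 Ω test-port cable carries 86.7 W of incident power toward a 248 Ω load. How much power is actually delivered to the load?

P_delivered ≈ 48.4 W

Γ = (248 − 50)/(248 + 50) = 0.664
|Γ|² = 0.441
P_refl = |Γ|²·P_inc = 38.3 W, P_del = (1 − |Γ|²)·P_inc = 48.4 W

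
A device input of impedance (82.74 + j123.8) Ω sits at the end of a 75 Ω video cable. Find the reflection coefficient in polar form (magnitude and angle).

Γ ≈ 0.619 ∠ 48.3°

Γ = (Z_L − Z_0)/(Z_L + Z_0) = (7.74 + j123.8)/(157.7 + j123.8)
|Γ| = 124/201 = 0.619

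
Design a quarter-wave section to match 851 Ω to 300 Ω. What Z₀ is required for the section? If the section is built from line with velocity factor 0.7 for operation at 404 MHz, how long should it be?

Z_qwt ≈ 505 Ω; length ≈ 13 cm

Z_qwt = √(Z_0·R_L) = √(300 × 851) = √255300
λ = 0.7·c/f = 0.52 m, so l = λ/4 = 0.13 m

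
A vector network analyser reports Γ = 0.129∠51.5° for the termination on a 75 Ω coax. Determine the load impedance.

Z_L = Z_0·(1 + Γ)/(1 − Γ) = 75·(1.08 + j0.101)/(0.92 − j0.101)

Z_L ≈ 86.2 + j17.7 Ω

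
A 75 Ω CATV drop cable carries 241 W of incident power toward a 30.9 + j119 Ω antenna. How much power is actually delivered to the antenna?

P_delivered ≈ 88 W

|Γ| = |(-44.1 + j119)/(105.9 + j119)| = 0.797
|Γ|² = 0.635
P_refl = |Γ|²·P_inc = 153 W, P_del = (1 − |Γ|²)·P_inc = 88 W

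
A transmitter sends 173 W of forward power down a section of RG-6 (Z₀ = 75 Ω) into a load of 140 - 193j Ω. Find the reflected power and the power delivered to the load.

|Γ| = |(65 − j193)/(215 − j193)| = 0.705
|Γ|² = 0.497
P_refl = |Γ|²·P_inc = 86 W, P_del = (1 − |Γ|²)·P_inc = 87 W

P_reflected ≈ 86 W; P_delivered ≈ 87 W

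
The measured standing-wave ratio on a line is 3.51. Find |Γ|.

|Γ| = (S − 1)/(S + 1) = (3.51 − 1)/(3.51 + 1) = 2.51/4.51

|Γ| ≈ 0.557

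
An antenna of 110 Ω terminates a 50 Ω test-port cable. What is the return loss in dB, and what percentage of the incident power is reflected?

RL ≈ 8.52 dB; 14.1% of incident power reflected

Γ = (110 − 50)/(110 + 50) = 0.375
RL = −20·log₁₀(0.375) = 8.52 dB
P_refl/P_inc = |Γ|² = 0.141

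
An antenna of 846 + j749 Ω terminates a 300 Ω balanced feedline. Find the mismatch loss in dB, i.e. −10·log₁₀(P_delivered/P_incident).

Γ = (546 + j749)/(1146 + j749), |Γ| = 0.677
|Γ|² = 0.458, so P_del/P_inc = 1 − |Γ|² = 0.542
ML = −10·log₁₀(1 − |Γ|²)

mismatch loss ≈ 2.66 dB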